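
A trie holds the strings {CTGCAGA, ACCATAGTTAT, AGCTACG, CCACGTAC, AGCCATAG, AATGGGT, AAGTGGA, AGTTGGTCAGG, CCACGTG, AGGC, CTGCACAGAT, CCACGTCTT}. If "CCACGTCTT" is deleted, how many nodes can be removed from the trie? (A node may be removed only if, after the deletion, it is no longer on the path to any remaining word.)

3

After clearing the end-marker at "CCACGTCTT", prune upward until reaching a node still needed by another word.
The suffix "CTT" (3 nodes) is used only by "CCACGTCTT"; the node for "CCACGT" still has the child "A", so pruning stops there.
Nodes removed: 3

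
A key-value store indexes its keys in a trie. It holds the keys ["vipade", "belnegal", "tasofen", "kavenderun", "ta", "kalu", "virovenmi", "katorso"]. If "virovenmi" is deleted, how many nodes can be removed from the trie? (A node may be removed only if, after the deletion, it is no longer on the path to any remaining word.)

A node on "virovenmi"'s path can go only if nothing else ends at it or branches off below it.
The suffix "rovenmi" (7 nodes) is used only by "virovenmi"; the node for "vi" still has the child "p", so pruning stops there.
Nodes removed: 7

7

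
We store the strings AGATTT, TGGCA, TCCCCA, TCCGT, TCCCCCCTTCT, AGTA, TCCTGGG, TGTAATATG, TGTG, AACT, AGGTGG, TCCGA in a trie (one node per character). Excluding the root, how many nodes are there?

Count nodes per top-level branch (shared prefixes stored once):
  'A'-branch (AACT, AGATTT, AGGTGG, AGTA): 15 nodes
  'T'-branch (TCCCCA, TCCCCCCTTCT, TCCGA, TCCGT, TCCTGGG, TGGCA, TGTAATATG, TGTG): 31 nodes
Sum: 46

46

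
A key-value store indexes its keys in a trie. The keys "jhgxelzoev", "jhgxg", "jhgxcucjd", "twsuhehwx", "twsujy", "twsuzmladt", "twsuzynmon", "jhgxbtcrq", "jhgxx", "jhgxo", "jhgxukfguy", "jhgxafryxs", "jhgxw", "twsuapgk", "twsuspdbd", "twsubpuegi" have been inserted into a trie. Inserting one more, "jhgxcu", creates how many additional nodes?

0

Every character of "jhgxcu" already lies on an existing path (it is a prefix of some stored word).
No new nodes are needed: 0.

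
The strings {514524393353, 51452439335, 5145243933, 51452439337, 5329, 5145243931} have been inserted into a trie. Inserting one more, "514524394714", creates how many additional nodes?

4

The longest prefix of "514524394714" already in the trie is "51452439" (length 8).
Each of the 4 remaining characters creates one node.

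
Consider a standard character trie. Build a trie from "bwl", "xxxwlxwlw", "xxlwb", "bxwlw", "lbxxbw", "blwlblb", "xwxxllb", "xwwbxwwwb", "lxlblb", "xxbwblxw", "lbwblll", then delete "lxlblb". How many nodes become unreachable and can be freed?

After clearing the end-marker at "lxlblb", prune upward until reaching a node still needed by another word.
The suffix "xlblb" (5 nodes) is used only by "lxlblb"; the node for "l" still has the child "b", so pruning stops there.
Nodes removed: 5

5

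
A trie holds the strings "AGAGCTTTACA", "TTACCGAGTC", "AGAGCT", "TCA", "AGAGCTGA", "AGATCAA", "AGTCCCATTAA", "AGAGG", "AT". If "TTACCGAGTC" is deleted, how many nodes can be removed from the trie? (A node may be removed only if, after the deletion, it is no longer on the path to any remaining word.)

9

After clearing the end-marker at "TTACCGAGTC", prune upward until reaching a node still needed by another word.
The suffix "TACCGAGTC" (9 nodes) is used only by "TTACCGAGTC"; the node for "T" still has the child "C", so pruning stops there.
Nodes removed: 9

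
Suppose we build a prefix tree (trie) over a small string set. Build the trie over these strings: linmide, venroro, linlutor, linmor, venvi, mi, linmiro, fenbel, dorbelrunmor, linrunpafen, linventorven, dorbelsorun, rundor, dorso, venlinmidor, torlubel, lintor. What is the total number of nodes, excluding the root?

Count nodes per top-level branch (shared prefixes stored once):
  'd'-branch (dorbelrunmor, dorbelsorun, dorso): 19 nodes
  'f'-branch (fenbel): 6 nodes
  'l'-branch (linlutor, linmide, linmiro, linmor, linrunpafen, lintor, linventorven): 36 nodes
  'm'-branch (mi): 2 nodes
  'r'-branch (rundor): 6 nodes
  't'-branch (torlubel): 8 nodes
  'v'-branch (venlinmidor, venroro, venvi): 17 nodes
Sum: 94

94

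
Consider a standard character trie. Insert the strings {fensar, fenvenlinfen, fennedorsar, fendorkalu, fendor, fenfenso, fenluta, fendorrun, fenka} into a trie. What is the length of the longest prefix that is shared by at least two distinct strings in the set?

Equivalently: take the maximum, over all pairs, of their longest common prefix length.
"fendor" and "fendorkalu" agree on "fendor" (6 characters) before diverging; nothing deeper is shared.
Longest shared-prefix length: 6

6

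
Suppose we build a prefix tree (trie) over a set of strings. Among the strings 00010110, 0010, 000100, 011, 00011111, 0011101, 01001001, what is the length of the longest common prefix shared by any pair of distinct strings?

The deepest shared node is where two words last agree before diverging.
"000100" and "00010110" agree on "00010" (5 characters) before diverging; nothing deeper is shared.
Longest shared-prefix length: 5

5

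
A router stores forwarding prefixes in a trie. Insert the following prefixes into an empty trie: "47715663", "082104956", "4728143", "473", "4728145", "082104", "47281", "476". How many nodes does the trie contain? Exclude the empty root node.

25

Trace insertions, counting only characters that open a new branch:
  "47715663" → 8 new (4, 7, 7, 1, 5, 6, 6, 3)
  "082104956" → 9 new (0, 8, 2, 1, 0, 4, 9, 5, 6)
  "4728143" → prefix "47" already present; 5 new (2, 8, 1, 4, 3)
  "473" → prefix "47" already present; 1 new (3)
  "4728145" → prefix "472814" already present; 1 new (5)
  "082104" → prefix "082104" already present; 0 new (none)
  "47281" → prefix "47281" already present; 0 new (none)
  "476" → prefix "47" already present; 1 new (6)
Total nodes = 8 + 9 + 5 + 1 + 1 + 0 + 0 + 1 = 25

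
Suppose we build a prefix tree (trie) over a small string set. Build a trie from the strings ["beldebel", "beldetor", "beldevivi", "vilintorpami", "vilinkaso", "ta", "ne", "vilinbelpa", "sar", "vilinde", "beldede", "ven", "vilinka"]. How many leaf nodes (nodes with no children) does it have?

A leaf is a node with no children — equivalently, the end of a word that is not a proper prefix of any other stored word.
Those words: "beldebel", "beldede", "beldetor", "beldevivi", "ne", "sar", "ta", "ven", "vilinbelpa", "vilinde", "vilinkaso", "vilintorpami"
Leaf count: 12

12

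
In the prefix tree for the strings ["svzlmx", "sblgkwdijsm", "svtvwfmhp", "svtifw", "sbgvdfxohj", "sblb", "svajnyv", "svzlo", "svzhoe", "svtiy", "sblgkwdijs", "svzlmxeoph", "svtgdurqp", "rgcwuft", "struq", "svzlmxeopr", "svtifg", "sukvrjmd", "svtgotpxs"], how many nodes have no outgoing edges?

17

A leaf is a node with no children — equivalently, the end of a word that is not a proper prefix of any other stored word.
Those words: "rgcwuft", "sbgvdfxohj", "sblb", "sblgkwdijsm", "struq", "sukvrjmd", "svajnyv", "svtgdurqp", "svtgotpxs", "svtifg", "svtifw", "svtiy", "svtvwfmhp", "svzhoe", "svzlmxeoph", "svzlmxeopr", "svzlo"
Leaf count: 17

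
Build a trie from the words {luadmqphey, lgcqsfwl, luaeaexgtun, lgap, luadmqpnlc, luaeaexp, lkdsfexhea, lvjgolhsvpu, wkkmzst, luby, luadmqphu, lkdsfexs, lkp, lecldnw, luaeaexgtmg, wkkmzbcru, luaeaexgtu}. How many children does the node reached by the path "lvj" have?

1

Walk "lvj" from the root, arriving at one node.
Distinct next characters after "lvj": g.
That node has 1 child edge.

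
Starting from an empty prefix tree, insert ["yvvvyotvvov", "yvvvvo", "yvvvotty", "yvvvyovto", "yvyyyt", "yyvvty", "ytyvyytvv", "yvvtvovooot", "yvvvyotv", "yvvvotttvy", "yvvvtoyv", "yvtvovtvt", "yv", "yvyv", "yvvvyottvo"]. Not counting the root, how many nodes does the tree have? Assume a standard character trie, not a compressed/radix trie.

Trace insertions, counting only characters that open a new branch:
  "yvvvyotvvov" → 11 new (y, v, v, v, y, o, t, v, v, o, v)
  "yvvvvo" → prefix "yvvv" already present; 2 new (v, o)
  "yvvvotty" → prefix "yvvv" already present; 4 new (o, t, t, y)
  "yvvvyovto" → prefix "yvvvyo" already present; 3 new (v, t, o)
  "yvyyyt" → prefix "yv" already present; 4 new (y, y, y, t)
  "yyvvty" → prefix "y" already present; 5 new (y, v, v, t, y)
  "ytyvyytvv" → prefix "y" already present; 8 new (t, y, v, y, y, t, v, v)
  "yvvtvovooot" → prefix "yvv" already present; 8 new (t, v, o, v, o, o, o, t)
  "yvvvyotv" → prefix "yvvvyotv" already present; 0 new (none)
  "yvvvotttvy" → prefix "yvvvott" already present; 3 new (t, v, y)
  "yvvvtoyv" → prefix "yvvv" already present; 4 new (t, o, y, v)
  "yvtvovtvt" → prefix "yv" already present; 7 new (t, v, o, v, t, v, t)
  "yv" → prefix "yv" already present; 0 new (none)
  "yvyv" → prefix "yvy" already present; 1 new (v)
  "yvvvyottvo" → prefix "yvvvyot" already present; 3 new (t, v, o)
Total nodes = 11 + 2 + 4 + 3 + 4 + 5 + 8 + 8 + 0 + 3 + 4 + 7 + 0 + 1 + 3 = 63

63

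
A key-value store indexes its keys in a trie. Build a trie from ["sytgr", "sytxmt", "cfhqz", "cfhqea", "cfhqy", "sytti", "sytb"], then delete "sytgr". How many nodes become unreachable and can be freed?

2

Walk "sytgr" from the leaf back toward the root, removing each node that no remaining word uses.
The suffix "gr" (2 nodes) is used only by "sytgr"; the node for "syt" still has the child "x", so pruning stops there.
Nodes removed: 2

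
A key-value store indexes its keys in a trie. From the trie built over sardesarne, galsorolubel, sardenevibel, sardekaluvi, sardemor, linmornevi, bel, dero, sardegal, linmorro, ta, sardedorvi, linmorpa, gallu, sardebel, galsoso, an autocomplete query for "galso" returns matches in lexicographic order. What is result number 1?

galsorolubel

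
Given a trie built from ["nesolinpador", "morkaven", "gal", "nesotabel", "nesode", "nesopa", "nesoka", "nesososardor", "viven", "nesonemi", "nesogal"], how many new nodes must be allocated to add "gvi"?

2

Walking "gvi" from the root, the first 1 characters ("g") follow existing edges; "v" is the first miss.
New nodes needed: |"gvi"| − 1 = 3 − 1 = 2.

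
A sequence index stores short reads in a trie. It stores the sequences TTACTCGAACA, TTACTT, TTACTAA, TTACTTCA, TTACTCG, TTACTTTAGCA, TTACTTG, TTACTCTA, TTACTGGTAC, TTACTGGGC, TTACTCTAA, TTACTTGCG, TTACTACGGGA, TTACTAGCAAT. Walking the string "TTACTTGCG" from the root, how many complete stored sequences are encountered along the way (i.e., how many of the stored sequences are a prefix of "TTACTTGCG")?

3

Walk "TTACTTGCG" from the root; an end-of-word marker is hit whenever a stored word is a prefix of "TTACTTGCG".
Prefixes of the query that are stored words: "TTACTT", "TTACTTG", "TTACTTGCG"
Count: 3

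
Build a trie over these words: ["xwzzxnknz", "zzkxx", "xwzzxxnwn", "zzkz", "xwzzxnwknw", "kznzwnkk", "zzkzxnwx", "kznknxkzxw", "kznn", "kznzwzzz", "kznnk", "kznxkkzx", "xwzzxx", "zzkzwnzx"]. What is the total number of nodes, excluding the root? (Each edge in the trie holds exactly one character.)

56

Count nodes per top-level branch (shared prefixes stored once):
  'k'-branch (kznknxkzxw, kznn, kznnk, kznxkkzx, kznzwnkk, kznzwzzz): 25 nodes
  'x'-branch (xwzzxnknz, xwzzxnwknw, xwzzxx, xwzzxxnwn): 17 nodes
  'z'-branch (zzkxx, zzkz, zzkzwnzx, zzkzxnwx): 14 nodes
Sum: 56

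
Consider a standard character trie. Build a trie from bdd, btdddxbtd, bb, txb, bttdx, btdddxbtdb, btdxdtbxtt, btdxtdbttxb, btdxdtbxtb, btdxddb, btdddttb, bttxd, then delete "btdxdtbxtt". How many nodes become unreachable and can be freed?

1

After clearing the end-marker at "btdxdtbxtt", prune upward until reaching a node still needed by another word.
The suffix "t" (1 node) is used only by "btdxdtbxtt"; the node for "btdxdtbxt" still has the child "b", so pruning stops there.
Nodes removed: 1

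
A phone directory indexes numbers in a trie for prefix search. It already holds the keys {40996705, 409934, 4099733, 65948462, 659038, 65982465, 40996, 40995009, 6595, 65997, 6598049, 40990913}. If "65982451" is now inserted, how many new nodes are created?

Walking "65982451" from the root, the first 6 characters ("659824") follow existing edges; "5" is the first miss.
Each of the 2 remaining characters creates one node.

2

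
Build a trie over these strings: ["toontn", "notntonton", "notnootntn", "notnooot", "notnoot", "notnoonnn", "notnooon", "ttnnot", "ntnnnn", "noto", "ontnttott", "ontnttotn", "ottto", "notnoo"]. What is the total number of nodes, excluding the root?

Insert word by word; a character creates a node only if that edge doesn't already exist:
  "toontn" → 6 new (t, o, o, n, t, n)
  "notntonton" → 10 new (n, o, t, n, t, o, n, t, o, n)
  "notnootntn" → prefix "notn" already present; 6 new (o, o, t, n, t, n)
  "notnooot" → prefix "notnoo" already present; 2 new (o, t)
  "notnoot" → prefix "notnoot" already present; 0 new (none)
  "notnoonnn" → prefix "notnoo" already present; 3 new (n, n, n)
  "notnooon" → prefix "notnooo" already present; 1 new (n)
  "ttnnot" → prefix "t" already present; 5 new (t, n, n, o, t)
  "ntnnnn" → prefix "n" already present; 5 new (t, n, n, n, n)
  "noto" → prefix "not" already present; 1 new (o)
  "ontnttott" → 9 new (o, n, t, n, t, t, o, t, t)
  "ontnttotn" → prefix "ontnttot" already present; 1 new (n)
  "ottto" → prefix "o" already present; 4 new (t, t, t, o)
  "notnoo" → prefix "notnoo" already present; 0 new (none)
Total nodes = 6 + 10 + 6 + 2 + 0 + 3 + 1 + 5 + 5 + 1 + 9 + 1 + 4 + 0 = 53

53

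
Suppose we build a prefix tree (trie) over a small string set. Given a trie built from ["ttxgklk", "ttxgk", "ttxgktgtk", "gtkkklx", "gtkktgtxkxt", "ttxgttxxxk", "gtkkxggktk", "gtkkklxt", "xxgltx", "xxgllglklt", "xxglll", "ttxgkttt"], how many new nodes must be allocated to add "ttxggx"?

2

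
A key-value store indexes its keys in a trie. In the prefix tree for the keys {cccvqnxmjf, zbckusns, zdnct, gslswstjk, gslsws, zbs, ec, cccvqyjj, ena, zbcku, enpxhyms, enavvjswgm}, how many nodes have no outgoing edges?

9

Leaves are exactly the stored words that no other stored word extends.
Those words: "cccvqnxmjf", "cccvqyjj", "ec", "enavvjswgm", "enpxhyms", "gslswstjk", "zbckusns", "zbs", "zdnct"
Leaf count: 9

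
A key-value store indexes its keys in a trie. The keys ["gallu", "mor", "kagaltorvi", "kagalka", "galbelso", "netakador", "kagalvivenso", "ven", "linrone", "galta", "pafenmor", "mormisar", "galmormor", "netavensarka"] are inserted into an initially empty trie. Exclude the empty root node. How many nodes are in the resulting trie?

80

Insert word by word; a character creates a node only if that edge doesn't already exist:
  "gallu" → 5 new (g, a, l, l, u)
  "mor" → 3 new (m, o, r)
  "kagaltorvi" → 10 new (k, a, g, a, l, t, o, r, v, i)
  "kagalka" → prefix "kagal" already present; 2 new (k, a)
  "galbelso" → prefix "gal" already present; 5 new (b, e, l, s, o)
  "netakador" → 9 new (n, e, t, a, k, a, d, o, r)
  "kagalvivenso" → prefix "kagal" already present; 7 new (v, i, v, e, n, s, o)
  "ven" → 3 new (v, e, n)
  "linrone" → 7 new (l, i, n, r, o, n, e)
  "galta" → prefix "gal" already present; 2 new (t, a)
  "pafenmor" → 8 new (p, a, f, e, n, m, o, r)
  "mormisar" → prefix "mor" already present; 5 new (m, i, s, a, r)
  "galmormor" → prefix "gal" already present; 6 new (m, o, r, m, o, r)
  "netavensarka" → prefix "neta" already present; 8 new (v, e, n, s, a, r, k, a)
Total nodes = 5 + 3 + 10 + 2 + 5 + 9 + 7 + 3 + 7 + 2 + 8 + 5 + 6 + 8 = 80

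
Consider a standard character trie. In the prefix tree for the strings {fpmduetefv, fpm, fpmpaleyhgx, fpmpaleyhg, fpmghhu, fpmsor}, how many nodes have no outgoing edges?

4

Leaves are exactly the stored words that no other stored word extends.
Those words: "fpmduetefv", "fpmghhu", "fpmpaleyhgx", "fpmsor"
Leaf count: 4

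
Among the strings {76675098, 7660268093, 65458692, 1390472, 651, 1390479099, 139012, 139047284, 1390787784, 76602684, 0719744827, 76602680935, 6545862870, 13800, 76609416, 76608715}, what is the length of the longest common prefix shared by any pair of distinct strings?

10

Look for the deepest trie node that still has at least two words in its subtree.
"7660268093" and "76602680935" agree on "7660268093" (10 characters) before diverging; nothing deeper is shared.
Longest shared-prefix length: 10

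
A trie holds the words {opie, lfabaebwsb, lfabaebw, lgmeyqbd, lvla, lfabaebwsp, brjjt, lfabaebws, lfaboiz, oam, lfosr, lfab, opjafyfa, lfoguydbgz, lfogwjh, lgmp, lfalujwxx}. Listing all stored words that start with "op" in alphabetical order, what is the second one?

opjafyfa

Words with prefix "op", in lexicographic order: "opie", "opjafyfa"
The 2nd is opjafyfa.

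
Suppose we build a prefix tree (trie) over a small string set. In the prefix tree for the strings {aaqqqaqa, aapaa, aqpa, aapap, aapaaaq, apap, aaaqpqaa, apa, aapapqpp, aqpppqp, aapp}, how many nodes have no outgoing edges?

8

A leaf is a node with no children — equivalently, the end of a word that is not a proper prefix of any other stored word.
Those words: "aaaqpqaa", "aapaaaq", "aapapqpp", "aapp", "aaqqqaqa", "apap", "aqpa", "aqpppqp"
Leaf count: 8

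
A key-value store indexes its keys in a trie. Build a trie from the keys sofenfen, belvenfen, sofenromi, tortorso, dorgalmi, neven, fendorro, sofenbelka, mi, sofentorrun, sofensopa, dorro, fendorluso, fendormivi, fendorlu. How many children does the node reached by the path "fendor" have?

3

Walk "fendor" from the root, arriving at one node.
Distinct next characters after "fendor": l, m, r.
That node has 3 child edges.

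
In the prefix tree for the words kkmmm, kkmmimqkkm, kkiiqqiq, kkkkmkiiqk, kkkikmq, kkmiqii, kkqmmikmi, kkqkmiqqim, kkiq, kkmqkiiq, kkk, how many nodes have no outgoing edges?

10

Leaves are exactly the stored words that no other stored word extends.
Those words: "kkiiqqiq", "kkiq", "kkkikmq", "kkkkmkiiqk", "kkmiqii", "kkmmimqkkm", "kkmmm", "kkmqkiiq", "kkqkmiqqim", "kkqmmikmi"
Leaf count: 10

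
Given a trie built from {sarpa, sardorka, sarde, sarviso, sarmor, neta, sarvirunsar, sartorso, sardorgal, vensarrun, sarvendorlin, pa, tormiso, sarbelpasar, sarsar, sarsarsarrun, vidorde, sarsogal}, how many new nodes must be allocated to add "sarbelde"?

2

Walking "sarbelde" from the root, the first 6 characters ("sarbel") follow existing edges; "d" is the first miss.
So 8 − 6 = 2 new nodes.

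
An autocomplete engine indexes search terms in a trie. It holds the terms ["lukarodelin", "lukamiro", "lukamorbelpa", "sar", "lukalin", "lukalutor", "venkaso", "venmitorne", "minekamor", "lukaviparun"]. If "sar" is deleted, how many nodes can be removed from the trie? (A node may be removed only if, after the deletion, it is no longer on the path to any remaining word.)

A node on "sar"'s path can go only if nothing else ends at it or branches off below it.
No other word shares any prefix with "sar", so all 3 of its nodes go.
Nodes removed: 3

3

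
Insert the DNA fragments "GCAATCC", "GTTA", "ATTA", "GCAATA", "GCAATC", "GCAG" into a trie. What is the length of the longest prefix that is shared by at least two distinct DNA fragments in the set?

The deepest shared node is where two words last agree before diverging.
"GCAATC" and "GCAATCC" agree on "GCAATC" (6 characters) before diverging; nothing deeper is shared.
Longest shared-prefix length: 6

6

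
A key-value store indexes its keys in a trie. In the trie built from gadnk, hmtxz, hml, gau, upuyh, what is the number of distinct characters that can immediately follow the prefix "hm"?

2

Walk "hm" from the root, arriving at one node.
Distinct next characters after "hm": l, t.
That node has 2 child edges.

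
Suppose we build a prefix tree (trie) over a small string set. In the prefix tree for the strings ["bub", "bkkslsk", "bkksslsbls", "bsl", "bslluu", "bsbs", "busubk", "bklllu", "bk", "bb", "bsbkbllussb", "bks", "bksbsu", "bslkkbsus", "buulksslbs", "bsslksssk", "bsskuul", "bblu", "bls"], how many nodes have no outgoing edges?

Leaves are exactly the stored words that no other stored word extends.
Those words: "bblu", "bkkslsk", "bkksslsbls", "bklllu", "bksbsu", "bls", "bsbkbllussb", "bsbs", "bslkkbsus", "bslluu", "bsskuul", "bsslksssk", "bub", "busubk", "buulksslbs"
Leaf count: 15

15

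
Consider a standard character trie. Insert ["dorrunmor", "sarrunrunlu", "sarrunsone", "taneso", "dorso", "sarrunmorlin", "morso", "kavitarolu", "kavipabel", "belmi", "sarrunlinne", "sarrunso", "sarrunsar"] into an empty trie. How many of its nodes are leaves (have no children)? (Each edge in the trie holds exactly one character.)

A leaf is a node with no children — equivalently, the end of a word that is not a proper prefix of any other stored word.
Those words: "belmi", "dorrunmor", "dorso", "kavipabel", "kavitarolu", "morso", "sarrunlinne", "sarrunmorlin", "sarrunrunlu", "sarrunsar", "sarrunsone", "taneso"
Leaf count: 12

12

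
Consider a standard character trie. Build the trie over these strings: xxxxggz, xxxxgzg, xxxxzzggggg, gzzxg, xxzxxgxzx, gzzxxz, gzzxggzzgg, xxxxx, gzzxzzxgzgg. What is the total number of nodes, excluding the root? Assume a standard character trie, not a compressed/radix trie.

43

Count nodes per top-level branch (shared prefixes stored once):
  'g'-branch (gzzxg, gzzxggzzgg, gzzxxz, gzzxzzxgzgg): 19 nodes
  'x'-branch (xxxxggz, xxxxgzg, xxxxx, xxxxzzggggg, xxzxxgxzx): 24 nodes
Sum: 43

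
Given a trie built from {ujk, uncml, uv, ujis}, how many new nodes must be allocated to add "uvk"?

1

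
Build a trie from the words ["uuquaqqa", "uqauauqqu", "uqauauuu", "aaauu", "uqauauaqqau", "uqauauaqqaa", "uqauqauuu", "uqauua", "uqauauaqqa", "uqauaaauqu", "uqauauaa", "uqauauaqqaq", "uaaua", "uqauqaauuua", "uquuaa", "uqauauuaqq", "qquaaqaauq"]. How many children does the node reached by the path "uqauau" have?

The children of the "uqauau" node are the distinct next characters among strings starting with "uqauau".
Distinct next characters after "uqauau": a, q, u.
That node has 3 child edges.

3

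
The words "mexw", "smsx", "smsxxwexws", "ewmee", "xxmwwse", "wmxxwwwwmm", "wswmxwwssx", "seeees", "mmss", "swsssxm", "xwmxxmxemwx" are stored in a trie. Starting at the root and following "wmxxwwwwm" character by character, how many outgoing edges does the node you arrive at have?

Follow the path "wmxxwwwwm" to its node, then look at its outgoing edges.
Characters that immediately follow "wmxxwwwwm" among the stored strings: {m}.
That node has 1 child edge.

1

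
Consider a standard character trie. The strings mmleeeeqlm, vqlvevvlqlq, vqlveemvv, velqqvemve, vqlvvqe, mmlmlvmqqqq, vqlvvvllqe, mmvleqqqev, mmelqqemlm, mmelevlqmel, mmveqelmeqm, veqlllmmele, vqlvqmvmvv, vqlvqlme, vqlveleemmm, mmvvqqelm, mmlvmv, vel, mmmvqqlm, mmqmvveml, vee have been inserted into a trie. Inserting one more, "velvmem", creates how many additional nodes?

4

"vel" is already a path in the trie; the remaining "vmem" must be added.
Each of the 4 remaining characters creates one node.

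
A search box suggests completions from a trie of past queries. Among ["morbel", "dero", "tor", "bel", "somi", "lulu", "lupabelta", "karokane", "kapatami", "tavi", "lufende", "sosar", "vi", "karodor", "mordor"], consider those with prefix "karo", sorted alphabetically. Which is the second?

karokane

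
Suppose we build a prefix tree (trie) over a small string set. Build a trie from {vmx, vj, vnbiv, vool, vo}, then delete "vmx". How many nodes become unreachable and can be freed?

2

Walk "vmx" from the leaf back toward the root, removing each node that no remaining word uses.
The suffix "mx" (2 nodes) is used only by "vmx"; the node for "v" still has the child "j", so pruning stops there.
Nodes removed: 2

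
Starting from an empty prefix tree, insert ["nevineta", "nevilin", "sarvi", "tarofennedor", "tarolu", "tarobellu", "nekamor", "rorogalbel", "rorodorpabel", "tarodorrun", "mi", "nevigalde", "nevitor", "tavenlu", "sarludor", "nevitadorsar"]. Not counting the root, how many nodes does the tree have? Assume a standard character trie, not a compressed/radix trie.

91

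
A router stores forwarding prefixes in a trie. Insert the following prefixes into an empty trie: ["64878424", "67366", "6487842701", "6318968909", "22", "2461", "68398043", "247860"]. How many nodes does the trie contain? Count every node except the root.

Count nodes per top-level branch (shared prefixes stored once):
  '2'-branch (22, 2461, 247860): 9 nodes
  '6'-branch (6318968909, 64878424, 6487842701, 67366, 68398043): 31 nodes
Sum: 40

40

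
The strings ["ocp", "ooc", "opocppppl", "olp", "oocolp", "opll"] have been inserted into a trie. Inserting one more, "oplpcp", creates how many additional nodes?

3

"opl" is already a path in the trie; the remaining "pcp" must be added.
Each of the 3 remaining characters creates one node.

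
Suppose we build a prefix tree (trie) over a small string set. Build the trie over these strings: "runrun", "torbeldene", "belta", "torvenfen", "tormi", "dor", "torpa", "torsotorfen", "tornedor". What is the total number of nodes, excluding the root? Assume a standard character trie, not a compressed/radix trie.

47

Trace insertions, counting only characters that open a new branch:
  "runrun" → 6 new (r, u, n, r, u, n)
  "torbeldene" → 10 new (t, o, r, b, e, l, d, e, n, e)
  "belta" → 5 new (b, e, l, t, a)
  "torvenfen" → prefix "tor" already present; 6 new (v, e, n, f, e, n)
  "tormi" → prefix "tor" already present; 2 new (m, i)
  "dor" → 3 new (d, o, r)
  "torpa" → prefix "tor" already present; 2 new (p, a)
  "torsotorfen" → prefix "tor" already present; 8 new (s, o, t, o, r, f, e, n)
  "tornedor" → prefix "tor" already present; 5 new (n, e, d, o, r)
Total nodes = 6 + 10 + 5 + 6 + 2 + 3 + 2 + 8 + 5 = 47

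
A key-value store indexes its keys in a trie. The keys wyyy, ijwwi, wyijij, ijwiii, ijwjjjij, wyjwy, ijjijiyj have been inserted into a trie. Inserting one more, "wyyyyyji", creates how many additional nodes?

4

"wyyy" is already a path in the trie; the remaining "yyji" must be added.
So 8 − 4 = 4 new nodes.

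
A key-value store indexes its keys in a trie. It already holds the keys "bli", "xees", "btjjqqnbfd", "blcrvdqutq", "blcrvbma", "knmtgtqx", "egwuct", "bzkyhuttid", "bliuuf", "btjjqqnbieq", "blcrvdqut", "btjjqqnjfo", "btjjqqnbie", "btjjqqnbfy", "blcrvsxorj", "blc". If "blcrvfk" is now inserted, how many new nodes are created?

Walking "blcrvfk" from the root, the first 5 characters ("blcrv") follow existing edges; "f" is the first miss.
So 7 − 5 = 2 new nodes.

2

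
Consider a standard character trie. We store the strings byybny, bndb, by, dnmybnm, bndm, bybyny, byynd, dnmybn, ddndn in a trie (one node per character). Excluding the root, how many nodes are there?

27

Trie structure (* marks end of a word):
(root)
├─ b
│  ├─ n
│  │  └─ d
│  │     ├─ b *
│  │     └─ m *
│  └─ y *
│     ├─ b
│     │  └─ y
│     │     └─ n
│     │        └─ y *
│     └─ y
│        ├─ b
│        │  └─ n
│        │     └─ y *
│        └─ n
│           └─ d *
└─ d
   ├─ d
   │  └─ n
   │     └─ d
   │        └─ n *
   └─ n
      └─ m
         └─ y
            └─ b
               └─ n *
                  └─ m *
Counting every labelled node above: 27.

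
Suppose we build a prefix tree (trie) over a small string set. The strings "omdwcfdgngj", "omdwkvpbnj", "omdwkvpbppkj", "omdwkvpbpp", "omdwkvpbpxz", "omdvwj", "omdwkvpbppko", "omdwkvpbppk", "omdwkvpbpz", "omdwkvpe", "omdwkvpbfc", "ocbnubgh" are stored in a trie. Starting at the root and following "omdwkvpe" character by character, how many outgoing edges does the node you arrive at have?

Follow the path "omdwkvpe" to its node, then look at its outgoing edges.
No stored string extends past "omdwkvpe".
That node has 0 child edges.

0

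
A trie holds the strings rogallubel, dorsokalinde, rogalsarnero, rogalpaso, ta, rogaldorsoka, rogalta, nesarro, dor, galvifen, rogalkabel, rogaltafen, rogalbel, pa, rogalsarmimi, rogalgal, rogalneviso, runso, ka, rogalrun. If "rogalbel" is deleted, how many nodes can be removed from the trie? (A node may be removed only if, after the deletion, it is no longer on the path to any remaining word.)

A node on "rogalbel"'s path can go only if nothing else ends at it or branches off below it.
The suffix "bel" (3 nodes) is used only by "rogalbel"; the node for "rogal" still has the child "l", so pruning stops there.
Nodes removed: 3

3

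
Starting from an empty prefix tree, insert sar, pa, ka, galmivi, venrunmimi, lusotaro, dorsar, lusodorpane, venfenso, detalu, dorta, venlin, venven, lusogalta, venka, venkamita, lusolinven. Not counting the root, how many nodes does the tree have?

80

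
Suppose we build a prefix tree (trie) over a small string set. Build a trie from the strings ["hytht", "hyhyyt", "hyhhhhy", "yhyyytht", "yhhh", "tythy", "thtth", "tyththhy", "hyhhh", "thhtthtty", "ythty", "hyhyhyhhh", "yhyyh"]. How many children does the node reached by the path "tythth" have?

1

The children of the "tythth" node are the distinct next characters among strings starting with "tythth".
Distinct next characters after "tythth": h.
That node has 1 child edge.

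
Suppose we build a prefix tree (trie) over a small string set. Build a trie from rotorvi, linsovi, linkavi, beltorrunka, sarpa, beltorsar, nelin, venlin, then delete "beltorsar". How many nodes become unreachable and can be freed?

A node on "beltorsar"'s path can go only if nothing else ends at it or branches off below it.
The suffix "sar" (3 nodes) is used only by "beltorsar"; the node for "beltor" still has the child "r", so pruning stops there.
Nodes removed: 3

3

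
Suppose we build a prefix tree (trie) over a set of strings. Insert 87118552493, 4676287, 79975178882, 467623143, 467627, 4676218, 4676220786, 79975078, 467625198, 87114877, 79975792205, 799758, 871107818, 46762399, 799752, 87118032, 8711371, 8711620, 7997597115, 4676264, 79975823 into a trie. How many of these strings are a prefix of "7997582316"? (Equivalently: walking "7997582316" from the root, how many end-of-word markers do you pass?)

2

Check each prefix of "7997582316" against the stored set — each match is an end-marker on the path.
Prefixes of the query that are stored words: "799758", "79975823"
Count: 2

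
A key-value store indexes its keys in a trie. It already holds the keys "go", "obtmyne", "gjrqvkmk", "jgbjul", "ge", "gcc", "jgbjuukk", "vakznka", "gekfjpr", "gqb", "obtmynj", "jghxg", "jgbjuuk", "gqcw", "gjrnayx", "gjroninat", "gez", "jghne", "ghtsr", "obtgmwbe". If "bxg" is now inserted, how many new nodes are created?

3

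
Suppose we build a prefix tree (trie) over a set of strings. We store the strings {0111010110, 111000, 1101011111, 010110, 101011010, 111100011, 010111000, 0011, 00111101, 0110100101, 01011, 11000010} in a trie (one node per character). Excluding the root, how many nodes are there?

Trace insertions, counting only characters that open a new branch:
  "0111010110" → 10 new (0, 1, 1, 1, 0, 1, 0, 1, 1, 0)
  "111000" → 6 new (1, 1, 1, 0, 0, 0)
  "1101011111" → prefix "11" already present; 8 new (0, 1, 0, 1, 1, 1, 1, 1)
  "010110" → prefix "01" already present; 4 new (0, 1, 1, 0)
  "101011010" → prefix "1" already present; 8 new (0, 1, 0, 1, 1, 0, 1, 0)
  "111100011" → prefix "111" already present; 6 new (1, 0, 0, 0, 1, 1)
  "010111000" → prefix "01011" already present; 4 new (1, 0, 0, 0)
  "0011" → prefix "0" already present; 3 new (0, 1, 1)
  "00111101" → prefix "0011" already present; 4 new (1, 1, 0, 1)
  "0110100101" → prefix "011" already present; 7 new (0, 1, 0, 0, 1, 0, 1)
  "01011" → prefix "01011" already present; 0 new (none)
  "11000010" → prefix "110" already present; 5 new (0, 0, 0, 1, 0)
Total nodes = 10 + 6 + 8 + 4 + 8 + 6 + 4 + 3 + 4 + 7 + 0 + 5 = 65

65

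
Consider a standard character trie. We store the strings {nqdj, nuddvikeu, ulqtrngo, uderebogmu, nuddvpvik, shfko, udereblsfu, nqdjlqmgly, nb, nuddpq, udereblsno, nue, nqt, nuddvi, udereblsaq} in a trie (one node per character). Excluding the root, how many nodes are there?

For each word, the new-node count is its length minus the longest prefix already in the trie:
  "nqdj" → 4 new (n, q, d, j)
  "nuddvikeu" → prefix "n" already present; 8 new (u, d, d, v, i, k, e, u)
  "ulqtrngo" → 8 new (u, l, q, t, r, n, g, o)
  "uderebogmu" → prefix "u" already present; 9 new (d, e, r, e, b, o, g, m, u)
  "nuddvpvik" → prefix "nuddv" already present; 4 new (p, v, i, k)
  "shfko" → 5 new (s, h, f, k, o)
  "udereblsfu" → prefix "udereb" already present; 4 new (l, s, f, u)
  "nqdjlqmgly" → prefix "nqdj" already present; 6 new (l, q, m, g, l, y)
  "nb" → prefix "n" already present; 1 new (b)
  "nuddpq" → prefix "nudd" already present; 2 new (p, q)
  "udereblsno" → prefix "uderebls" already present; 2 new (n, o)
  "nue" → prefix "nu" already present; 1 new (e)
  "nqt" → prefix "nq" already present; 1 new (t)
  "nuddvi" → prefix "nuddvi" already present; 0 new (none)
  "udereblsaq" → prefix "uderebls" already present; 2 new (a, q)
Total nodes = 4 + 8 + 8 + 9 + 4 + 5 + 4 + 6 + 1 + 2 + 2 + 1 + 1 + 0 + 2 = 57

57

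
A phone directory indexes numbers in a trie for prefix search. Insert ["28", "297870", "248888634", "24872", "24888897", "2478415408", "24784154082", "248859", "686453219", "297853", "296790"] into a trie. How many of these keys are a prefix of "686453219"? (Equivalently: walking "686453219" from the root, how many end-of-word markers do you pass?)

1

Check each prefix of "686453219" against the stored set — each match is an end-marker on the path.
Prefixes of the query that are stored words: "686453219"
Count: 1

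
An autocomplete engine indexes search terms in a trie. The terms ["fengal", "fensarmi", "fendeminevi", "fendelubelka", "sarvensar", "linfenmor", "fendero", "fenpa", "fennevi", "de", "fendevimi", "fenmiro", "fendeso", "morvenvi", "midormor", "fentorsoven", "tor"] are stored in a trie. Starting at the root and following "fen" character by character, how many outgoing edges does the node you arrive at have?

Follow the path "fen" to its node, then look at its outgoing edges.
Characters that immediately follow "fen" among the stored strings: {d, g, m, n, p, s, t}.
That node has 7 child edges.

7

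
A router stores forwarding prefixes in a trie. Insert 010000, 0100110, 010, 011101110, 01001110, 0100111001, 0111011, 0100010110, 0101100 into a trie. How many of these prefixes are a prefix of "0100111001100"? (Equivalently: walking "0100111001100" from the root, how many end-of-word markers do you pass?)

Walk "0100111001100" from the root; an end-of-word marker is hit whenever a stored word is a prefix of "0100111001100".
Prefixes of the query that are stored words: "010", "01001110", "0100111001"
Count: 3

3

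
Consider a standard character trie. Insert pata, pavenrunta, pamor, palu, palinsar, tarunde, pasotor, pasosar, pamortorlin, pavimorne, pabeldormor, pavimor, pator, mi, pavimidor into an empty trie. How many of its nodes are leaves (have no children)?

13

A leaf is a node with no children — equivalently, the end of a word that is not a proper prefix of any other stored word.
Those words: "mi", "pabeldormor", "palinsar", "palu", "pamortorlin", "pasosar", "pasotor", "pata", "pator", "pavenrunta", "pavimidor", "pavimorne", "tarunde"
Leaf count: 13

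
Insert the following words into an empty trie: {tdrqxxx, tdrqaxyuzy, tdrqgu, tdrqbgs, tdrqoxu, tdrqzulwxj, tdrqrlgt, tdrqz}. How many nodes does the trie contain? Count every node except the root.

31

Trie structure (* marks end of a word):
(root)
└─ t
   └─ d
      └─ r
         └─ q
            ├─ a
            │  └─ x
            │     └─ y
            │        └─ u
            │           └─ z
            │              └─ y *
            ├─ b
            │  └─ g
            │     └─ s *
            ├─ g
            │  └─ u *
            ├─ o
            │  └─ x
            │     └─ u *
            ├─ r
            │  └─ l
            │     └─ g
            │        └─ t *
            ├─ x
            │  └─ x
            │     └─ x *
            └─ z *
               └─ u
                  └─ l
                     └─ w
                        └─ x
                           └─ j *
Counting every labelled node above: 31.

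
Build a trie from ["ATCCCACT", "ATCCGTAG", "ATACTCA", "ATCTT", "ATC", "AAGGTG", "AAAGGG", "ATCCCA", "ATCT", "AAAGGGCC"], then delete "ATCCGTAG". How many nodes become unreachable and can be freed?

A node on "ATCCGTAG"'s path can go only if nothing else ends at it or branches off below it.
The suffix "GTAG" (4 nodes) is used only by "ATCCGTAG"; the node for "ATCC" still has the child "C", so pruning stops there.
Nodes removed: 4

4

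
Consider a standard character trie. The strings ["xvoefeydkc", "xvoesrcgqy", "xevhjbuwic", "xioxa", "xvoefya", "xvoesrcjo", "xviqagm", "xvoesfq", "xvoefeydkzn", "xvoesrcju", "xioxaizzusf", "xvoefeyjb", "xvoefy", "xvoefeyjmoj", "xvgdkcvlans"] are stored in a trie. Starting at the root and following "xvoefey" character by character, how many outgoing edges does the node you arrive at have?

Follow the path "xvoefey" to its node, then look at its outgoing edges.
Characters that immediately follow "xvoefey" among the stored strings: {d, j}.
That node has 2 child edges.

2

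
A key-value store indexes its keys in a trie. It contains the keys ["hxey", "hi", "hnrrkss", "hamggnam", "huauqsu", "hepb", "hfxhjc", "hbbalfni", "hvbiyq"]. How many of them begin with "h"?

9

Filter for entries beginning with "h":
Words under "h": hamggnam, hbbalfni, hepb, hfxhjc, hi, hnrrkss, huauqsu, hvbiyq, hxey
Count: 9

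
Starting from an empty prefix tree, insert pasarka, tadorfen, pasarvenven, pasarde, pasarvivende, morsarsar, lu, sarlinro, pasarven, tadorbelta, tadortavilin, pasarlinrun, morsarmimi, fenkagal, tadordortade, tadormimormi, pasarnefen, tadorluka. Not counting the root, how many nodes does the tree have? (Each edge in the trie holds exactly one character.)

For each word, the new-node count is its length minus the longest prefix already in the trie:
  "pasarka" → 7 new (p, a, s, a, r, k, a)
  "tadorfen" → 8 new (t, a, d, o, r, f, e, n)
  "pasarvenven" → prefix "pasar" already present; 6 new (v, e, n, v, e, n)
  "pasarde" → prefix "pasar" already present; 2 new (d, e)
  "pasarvivende" → prefix "pasarv" already present; 6 new (i, v, e, n, d, e)
  "morsarsar" → 9 new (m, o, r, s, a, r, s, a, r)
  "lu" → 2 new (l, u)
  "sarlinro" → 8 new (s, a, r, l, i, n, r, o)
  "pasarven" → prefix "pasarven" already present; 0 new (none)
  "tadorbelta" → prefix "tador" already present; 5 new (b, e, l, t, a)
  "tadortavilin" → prefix "tador" already present; 7 new (t, a, v, i, l, i, n)
  "pasarlinrun" → prefix "pasar" already present; 6 new (l, i, n, r, u, n)
  "morsarmimi" → prefix "morsar" already present; 4 new (m, i, m, i)
  "fenkagal" → 8 new (f, e, n, k, a, g, a, l)
  "tadordortade" → prefix "tador" already present; 7 new (d, o, r, t, a, d, e)
  "tadormimormi" → prefix "tador" already present; 7 new (m, i, m, o, r, m, i)
  "pasarnefen" → prefix "pasar" already present; 5 new (n, e, f, e, n)
  "tadorluka" → prefix "tador" already present; 4 new (l, u, k, a)
Total nodes = 7 + 8 + 6 + 2 + 6 + 9 + 2 + 8 + 0 + 5 + 7 + 6 + 4 + 8 + 7 + 7 + 5 + 4 = 101

101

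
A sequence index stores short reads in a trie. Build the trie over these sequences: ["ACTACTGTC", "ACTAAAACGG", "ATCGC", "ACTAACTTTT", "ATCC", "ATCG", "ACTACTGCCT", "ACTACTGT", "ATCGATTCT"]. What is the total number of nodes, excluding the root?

33

Trie structure (* marks end of a word):
(root)
└─ A
   ├─ C
   │  └─ T
   │     └─ A
   │        ├─ A
   │        │  ├─ A
   │        │  │  └─ A
   │        │  │     └─ C
   │        │  │        └─ G
   │        │  │           └─ G *
   │        │  └─ C
   │        │     └─ T
   │        │        └─ T
   │        │           └─ T
   │        │              └─ T *
   │        └─ C
   │           └─ T
   │              └─ G
   │                 ├─ C
   │                 │  └─ C
   │                 │     └─ T *
   │                 └─ T *
   │                    └─ C *
   └─ T
      └─ C
         ├─ C *
         └─ G *
            ├─ A
            │  └─ T
            │     └─ T
            │        └─ C
            │           └─ T *
            └─ C *
Counting every labelled node above: 33.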